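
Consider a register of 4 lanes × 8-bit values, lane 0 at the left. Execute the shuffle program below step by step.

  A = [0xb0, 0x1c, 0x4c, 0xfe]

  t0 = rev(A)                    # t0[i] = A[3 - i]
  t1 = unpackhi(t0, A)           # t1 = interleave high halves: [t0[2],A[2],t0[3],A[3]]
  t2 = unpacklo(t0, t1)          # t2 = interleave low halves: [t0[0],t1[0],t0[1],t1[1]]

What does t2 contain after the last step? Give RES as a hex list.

RES = [0xfe, 0x1c, 0x4c, 0x4c]

→ t0 |fe|4c|1c|b0|
→ t1 |1c|4c|b0|fe|
→ t2 |fe|1c|4c|4c|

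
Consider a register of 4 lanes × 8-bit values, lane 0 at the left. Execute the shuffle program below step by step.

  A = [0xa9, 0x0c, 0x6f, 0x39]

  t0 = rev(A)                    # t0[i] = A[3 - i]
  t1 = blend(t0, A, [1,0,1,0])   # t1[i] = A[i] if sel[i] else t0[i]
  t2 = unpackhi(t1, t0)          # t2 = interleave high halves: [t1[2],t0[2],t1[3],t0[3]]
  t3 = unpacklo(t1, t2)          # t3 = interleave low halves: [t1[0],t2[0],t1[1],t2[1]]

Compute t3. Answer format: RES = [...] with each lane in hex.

RES = [ 0xa9  0x6f  0x6f  0x0c ]

→ t0 |39|6f|0c|a9|
→ t1 |a9|6f|6f|a9|
→ t2 |6f|0c|a9|a9|
→ t3 |a9|6f|6f|0c|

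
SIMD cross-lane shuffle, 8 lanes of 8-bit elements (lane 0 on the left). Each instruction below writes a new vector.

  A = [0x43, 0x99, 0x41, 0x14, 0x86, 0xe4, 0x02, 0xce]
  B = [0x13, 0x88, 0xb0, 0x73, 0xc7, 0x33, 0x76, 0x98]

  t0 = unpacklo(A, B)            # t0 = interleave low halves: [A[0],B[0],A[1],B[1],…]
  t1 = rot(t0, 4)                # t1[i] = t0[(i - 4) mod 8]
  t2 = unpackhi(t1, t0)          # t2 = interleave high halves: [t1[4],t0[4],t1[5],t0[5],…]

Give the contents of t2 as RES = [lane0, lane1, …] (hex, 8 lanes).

  t0: 43 13 99 88 41 b0 14 73
  t1: 41 b0 14 73 43 13 99 88
  t2: 43 41 13 b0 99 14 88 73

RES = [ 0x43  0x41  0x13  0xb0  0x99  0x14  0x88  0x73 ]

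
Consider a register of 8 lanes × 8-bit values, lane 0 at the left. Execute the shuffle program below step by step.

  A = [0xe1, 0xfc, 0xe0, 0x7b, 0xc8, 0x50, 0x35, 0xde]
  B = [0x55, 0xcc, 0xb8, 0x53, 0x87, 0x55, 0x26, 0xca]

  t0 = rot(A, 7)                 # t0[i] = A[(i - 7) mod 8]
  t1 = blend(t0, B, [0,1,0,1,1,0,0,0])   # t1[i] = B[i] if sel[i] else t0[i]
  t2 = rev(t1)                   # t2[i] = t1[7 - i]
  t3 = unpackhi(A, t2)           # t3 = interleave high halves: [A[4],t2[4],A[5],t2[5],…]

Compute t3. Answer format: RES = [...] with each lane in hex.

→ t0 |fc|e0|7b|c8|50|35|de|e1|
→ t1 |fc|cc|7b|53|87|35|de|e1|
→ t2 |e1|de|35|87|53|7b|cc|fc|
→ t3 |c8|53|50|7b|35|cc|de|fc|

RES = [0xc8, 0x53, 0x50, 0x7b, 0x35, 0xcc, 0xde, 0xfc]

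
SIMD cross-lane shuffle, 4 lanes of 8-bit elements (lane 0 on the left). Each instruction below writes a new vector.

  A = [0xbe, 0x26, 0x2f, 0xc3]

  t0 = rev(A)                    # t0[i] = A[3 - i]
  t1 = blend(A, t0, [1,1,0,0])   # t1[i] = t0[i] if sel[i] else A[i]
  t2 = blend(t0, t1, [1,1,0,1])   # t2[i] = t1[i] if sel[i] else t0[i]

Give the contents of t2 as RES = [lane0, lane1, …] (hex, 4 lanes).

  t0: c3 2f 26 be
  t1: c3 2f 2f c3
  t2: c3 2f 26 c3

RES = [0xc3, 0x2f, 0x26, 0xc3]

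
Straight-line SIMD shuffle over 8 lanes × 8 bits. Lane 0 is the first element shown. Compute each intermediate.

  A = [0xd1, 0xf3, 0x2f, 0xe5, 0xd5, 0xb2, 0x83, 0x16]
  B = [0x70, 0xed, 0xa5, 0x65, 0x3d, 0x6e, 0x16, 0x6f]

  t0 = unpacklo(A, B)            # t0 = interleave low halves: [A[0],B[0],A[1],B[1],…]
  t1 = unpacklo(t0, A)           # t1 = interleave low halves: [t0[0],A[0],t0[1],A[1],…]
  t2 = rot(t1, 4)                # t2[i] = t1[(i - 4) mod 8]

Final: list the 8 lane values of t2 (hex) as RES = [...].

RES = [0xf3, 0x2f, 0xed, 0xe5, 0xd1, 0xd1, 0x70, 0xf3]

  t0: d1 70 f3 ed 2f a5 e5 65
  t1: d1 d1 70 f3 f3 2f ed e5
  t2: f3 2f ed e5 d1 d1 70 f3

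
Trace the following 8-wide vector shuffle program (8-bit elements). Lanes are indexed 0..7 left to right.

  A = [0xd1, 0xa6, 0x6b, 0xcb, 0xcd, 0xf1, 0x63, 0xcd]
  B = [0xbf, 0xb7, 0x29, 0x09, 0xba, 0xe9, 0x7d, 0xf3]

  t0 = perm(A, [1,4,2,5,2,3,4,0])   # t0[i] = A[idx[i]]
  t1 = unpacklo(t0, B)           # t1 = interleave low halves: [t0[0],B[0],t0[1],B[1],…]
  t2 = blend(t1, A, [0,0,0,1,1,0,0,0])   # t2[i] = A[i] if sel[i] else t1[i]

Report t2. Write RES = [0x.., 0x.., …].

t0 = [0xa6, 0xcd, 0x6b, 0xf1, 0x6b, 0xcb, 0xcd, 0xd1]
t1 = [0xa6, 0xbf, 0xcd, 0xb7, 0x6b, 0x29, 0xf1, 0x09]
t2 = [0xa6, 0xbf, 0xcd, 0xcb, 0xcd, 0x29, 0xf1, 0x09]

RES = [ 0xa6  0xbf  0xcd  0xcb  0xcd  0x29  0xf1  0x09 ]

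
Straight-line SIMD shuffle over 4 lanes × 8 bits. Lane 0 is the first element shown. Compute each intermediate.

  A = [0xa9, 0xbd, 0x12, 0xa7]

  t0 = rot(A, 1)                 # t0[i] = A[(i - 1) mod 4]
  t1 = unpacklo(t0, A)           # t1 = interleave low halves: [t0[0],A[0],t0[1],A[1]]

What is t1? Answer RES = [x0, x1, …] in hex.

RES = [ 0xa7  0xa9  0xa9  0xbd ]

→ t0 |a7|a9|bd|12|
→ t1 |a7|a9|a9|bd|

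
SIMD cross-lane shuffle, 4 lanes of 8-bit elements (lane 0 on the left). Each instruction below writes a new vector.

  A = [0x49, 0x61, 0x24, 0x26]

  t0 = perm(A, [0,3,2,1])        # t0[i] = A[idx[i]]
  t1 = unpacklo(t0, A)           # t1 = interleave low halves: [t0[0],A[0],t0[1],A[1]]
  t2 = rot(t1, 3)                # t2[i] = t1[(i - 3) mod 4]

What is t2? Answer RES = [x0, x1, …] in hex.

  t0: 49 26 24 61
  t1: 49 49 26 61
  t2: 49 26 61 49

RES = [0x49, 0x26, 0x61, 0x49]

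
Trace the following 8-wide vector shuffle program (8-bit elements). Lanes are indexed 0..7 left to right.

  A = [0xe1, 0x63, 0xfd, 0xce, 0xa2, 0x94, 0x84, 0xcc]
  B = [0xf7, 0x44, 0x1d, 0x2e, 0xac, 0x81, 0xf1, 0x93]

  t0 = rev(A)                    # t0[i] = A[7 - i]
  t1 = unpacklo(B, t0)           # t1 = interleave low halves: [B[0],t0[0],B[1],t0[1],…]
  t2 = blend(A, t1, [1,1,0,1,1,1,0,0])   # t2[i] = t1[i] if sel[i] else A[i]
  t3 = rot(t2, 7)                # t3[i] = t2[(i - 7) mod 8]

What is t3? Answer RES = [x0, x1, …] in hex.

RES = [0xcc, 0xfd, 0x84, 0x1d, 0x94, 0x84, 0xcc, 0xf7]

t0 = [0xcc, 0x84, 0x94, 0xa2, 0xce, 0xfd, 0x63, 0xe1]
t1 = [0xf7, 0xcc, 0x44, 0x84, 0x1d, 0x94, 0x2e, 0xa2]
t2 = [0xf7, 0xcc, 0xfd, 0x84, 0x1d, 0x94, 0x84, 0xcc]
t3 = [0xcc, 0xfd, 0x84, 0x1d, 0x94, 0x84, 0xcc, 0xf7]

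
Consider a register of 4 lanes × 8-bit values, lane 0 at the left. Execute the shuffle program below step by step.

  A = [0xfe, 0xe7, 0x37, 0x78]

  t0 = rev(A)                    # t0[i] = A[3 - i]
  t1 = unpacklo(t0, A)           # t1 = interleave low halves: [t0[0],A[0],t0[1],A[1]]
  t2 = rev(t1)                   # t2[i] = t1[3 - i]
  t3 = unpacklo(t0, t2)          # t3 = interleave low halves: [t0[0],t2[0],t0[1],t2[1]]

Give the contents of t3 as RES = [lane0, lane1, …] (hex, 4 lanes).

  t0: 78 37 e7 fe
  t1: 78 fe 37 e7
  t2: e7 37 fe 78
  t3: 78 e7 37 37

RES = [0x78, 0xe7, 0x37, 0x37]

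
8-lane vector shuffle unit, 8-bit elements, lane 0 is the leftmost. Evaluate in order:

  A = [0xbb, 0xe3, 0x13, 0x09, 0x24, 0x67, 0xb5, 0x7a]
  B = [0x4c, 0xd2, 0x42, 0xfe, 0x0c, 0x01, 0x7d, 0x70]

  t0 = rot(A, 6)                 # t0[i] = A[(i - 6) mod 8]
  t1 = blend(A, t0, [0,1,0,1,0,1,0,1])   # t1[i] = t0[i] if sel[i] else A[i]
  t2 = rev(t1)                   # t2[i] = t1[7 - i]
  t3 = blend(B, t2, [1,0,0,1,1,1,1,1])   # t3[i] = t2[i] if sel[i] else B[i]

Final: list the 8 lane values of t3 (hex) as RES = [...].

RES = [0xe3, 0xd2, 0x42, 0x24, 0x67, 0x13, 0x09, 0xbb]

→ t0 |13|09|24|67|b5|7a|bb|e3|
→ t1 |bb|09|13|67|24|7a|b5|e3|
→ t2 |e3|b5|7a|24|67|13|09|bb|
→ t3 |e3|d2|42|24|67|13|09|bb|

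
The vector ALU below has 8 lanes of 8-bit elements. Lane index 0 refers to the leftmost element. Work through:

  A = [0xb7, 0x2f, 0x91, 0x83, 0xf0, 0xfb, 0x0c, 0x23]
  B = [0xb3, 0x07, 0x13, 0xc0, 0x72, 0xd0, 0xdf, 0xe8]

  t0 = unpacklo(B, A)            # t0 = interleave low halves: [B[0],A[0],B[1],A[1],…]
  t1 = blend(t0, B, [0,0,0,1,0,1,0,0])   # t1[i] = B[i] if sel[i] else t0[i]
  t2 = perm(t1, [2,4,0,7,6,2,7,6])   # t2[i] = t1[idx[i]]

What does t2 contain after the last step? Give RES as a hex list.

→ t0 |b3|b7|07|2f|13|91|c0|83|
→ t1 |b3|b7|07|c0|13|d0|c0|83|
→ t2 |07|13|b3|83|c0|07|83|c0|

RES = [0x07, 0x13, 0xb3, 0x83, 0xc0, 0x07, 0x83, 0xc0]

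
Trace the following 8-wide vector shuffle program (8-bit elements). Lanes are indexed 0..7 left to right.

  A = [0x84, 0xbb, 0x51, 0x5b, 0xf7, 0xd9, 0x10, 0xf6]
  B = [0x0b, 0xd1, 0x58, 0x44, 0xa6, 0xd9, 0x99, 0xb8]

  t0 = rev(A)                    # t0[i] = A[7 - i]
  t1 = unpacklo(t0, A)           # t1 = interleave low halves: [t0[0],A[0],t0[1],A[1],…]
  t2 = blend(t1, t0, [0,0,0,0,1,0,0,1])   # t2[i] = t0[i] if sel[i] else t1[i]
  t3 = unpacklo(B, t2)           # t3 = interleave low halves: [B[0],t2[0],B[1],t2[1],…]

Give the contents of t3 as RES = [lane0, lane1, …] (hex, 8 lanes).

→ t0 |f6|10|d9|f7|5b|51|bb|84|
→ t1 |f6|84|10|bb|d9|51|f7|5b|
→ t2 |f6|84|10|bb|5b|51|f7|84|
→ t3 |0b|f6|d1|84|58|10|44|bb|

RES = [ 0x0b  0xf6  0xd1  0x84  0x58  0x10  0x44  0xbb ]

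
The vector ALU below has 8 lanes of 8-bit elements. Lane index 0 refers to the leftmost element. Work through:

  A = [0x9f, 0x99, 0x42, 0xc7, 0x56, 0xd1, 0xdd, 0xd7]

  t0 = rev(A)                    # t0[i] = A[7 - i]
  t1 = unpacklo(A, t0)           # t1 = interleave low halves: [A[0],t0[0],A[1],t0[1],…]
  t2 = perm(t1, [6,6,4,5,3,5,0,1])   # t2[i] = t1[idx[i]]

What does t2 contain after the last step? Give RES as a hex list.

RES = [0xc7, 0xc7, 0x42, 0xd1, 0xdd, 0xd1, 0x9f, 0xd7]

t0 = [0xd7, 0xdd, 0xd1, 0x56, 0xc7, 0x42, 0x99, 0x9f]
t1 = [0x9f, 0xd7, 0x99, 0xdd, 0x42, 0xd1, 0xc7, 0x56]
t2 = [0xc7, 0xc7, 0x42, 0xd1, 0xdd, 0xd1, 0x9f, 0xd7]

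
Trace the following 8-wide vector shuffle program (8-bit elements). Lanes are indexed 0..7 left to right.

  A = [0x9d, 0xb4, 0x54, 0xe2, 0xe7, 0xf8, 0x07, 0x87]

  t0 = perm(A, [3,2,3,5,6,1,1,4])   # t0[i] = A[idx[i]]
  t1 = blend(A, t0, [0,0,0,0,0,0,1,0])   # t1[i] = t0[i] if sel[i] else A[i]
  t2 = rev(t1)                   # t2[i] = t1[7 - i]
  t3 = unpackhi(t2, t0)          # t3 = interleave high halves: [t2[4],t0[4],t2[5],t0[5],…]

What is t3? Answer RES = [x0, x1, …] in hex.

t0 = [0xe2, 0x54, 0xe2, 0xf8, 0x07, 0xb4, 0xb4, 0xe7]
t1 = [0x9d, 0xb4, 0x54, 0xe2, 0xe7, 0xf8, 0xb4, 0x87]
t2 = [0x87, 0xb4, 0xf8, 0xe7, 0xe2, 0x54, 0xb4, 0x9d]
t3 = [0xe2, 0x07, 0x54, 0xb4, 0xb4, 0xb4, 0x9d, 0xe7]

RES = [ 0xe2  0x07  0x54  0xb4  0xb4  0xb4  0x9d  0xe7 ]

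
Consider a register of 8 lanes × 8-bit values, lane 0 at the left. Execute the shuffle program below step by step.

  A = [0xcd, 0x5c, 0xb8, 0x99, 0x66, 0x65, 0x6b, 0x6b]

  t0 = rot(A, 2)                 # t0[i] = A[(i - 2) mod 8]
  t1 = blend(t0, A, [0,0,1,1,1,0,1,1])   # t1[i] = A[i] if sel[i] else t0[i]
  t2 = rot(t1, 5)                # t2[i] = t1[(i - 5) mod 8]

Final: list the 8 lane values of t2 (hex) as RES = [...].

→ t0 |6b|6b|cd|5c|b8|99|66|65|
→ t1 |6b|6b|b8|99|66|99|6b|6b|
→ t2 |99|66|99|6b|6b|6b|6b|b8|

RES = [ 0x99  0x66  0x99  0x6b  0x6b  0x6b  0x6b  0xb8 ]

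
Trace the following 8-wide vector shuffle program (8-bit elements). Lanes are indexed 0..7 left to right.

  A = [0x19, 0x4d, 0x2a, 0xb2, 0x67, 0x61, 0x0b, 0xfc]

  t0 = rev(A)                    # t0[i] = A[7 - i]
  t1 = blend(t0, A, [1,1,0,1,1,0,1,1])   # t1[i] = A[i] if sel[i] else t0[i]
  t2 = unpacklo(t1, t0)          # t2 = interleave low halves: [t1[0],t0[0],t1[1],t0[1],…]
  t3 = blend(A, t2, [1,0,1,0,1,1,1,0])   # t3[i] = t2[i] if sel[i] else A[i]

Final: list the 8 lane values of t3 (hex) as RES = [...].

→ t0 |fc|0b|61|67|b2|2a|4d|19|
→ t1 |19|4d|61|b2|67|2a|0b|fc|
→ t2 |19|fc|4d|0b|61|61|b2|67|
→ t3 |19|4d|4d|b2|61|61|b2|fc|

RES = [0x19, 0x4d, 0x4d, 0xb2, 0x61, 0x61, 0xb2, 0xfc]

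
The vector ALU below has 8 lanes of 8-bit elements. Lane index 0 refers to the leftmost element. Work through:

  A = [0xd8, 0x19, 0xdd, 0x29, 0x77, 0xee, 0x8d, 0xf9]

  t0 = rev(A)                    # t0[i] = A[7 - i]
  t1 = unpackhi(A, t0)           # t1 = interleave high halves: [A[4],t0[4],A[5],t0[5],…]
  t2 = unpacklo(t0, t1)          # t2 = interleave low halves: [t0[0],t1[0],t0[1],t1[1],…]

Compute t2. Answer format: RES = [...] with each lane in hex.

RES = [ 0xf9  0x77  0x8d  0x29  0xee  0xee  0x77  0xdd ]

  t0: f9 8d ee 77 29 dd 19 d8
  t1: 77 29 ee dd 8d 19 f9 d8
  t2: f9 77 8d 29 ee ee 77 dd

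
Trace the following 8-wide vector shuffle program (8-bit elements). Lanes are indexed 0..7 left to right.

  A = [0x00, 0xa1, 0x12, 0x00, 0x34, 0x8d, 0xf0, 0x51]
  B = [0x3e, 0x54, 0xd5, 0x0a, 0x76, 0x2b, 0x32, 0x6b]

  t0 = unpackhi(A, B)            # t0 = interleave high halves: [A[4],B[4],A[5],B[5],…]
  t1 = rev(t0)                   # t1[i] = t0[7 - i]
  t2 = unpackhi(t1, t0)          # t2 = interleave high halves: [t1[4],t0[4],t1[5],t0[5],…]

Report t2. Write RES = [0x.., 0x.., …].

RES = [0x2b, 0xf0, 0x8d, 0x32, 0x76, 0x51, 0x34, 0x6b]

→ t0 |34|76|8d|2b|f0|32|51|6b|
→ t1 |6b|51|32|f0|2b|8d|76|34|
→ t2 |2b|f0|8d|32|76|51|34|6b|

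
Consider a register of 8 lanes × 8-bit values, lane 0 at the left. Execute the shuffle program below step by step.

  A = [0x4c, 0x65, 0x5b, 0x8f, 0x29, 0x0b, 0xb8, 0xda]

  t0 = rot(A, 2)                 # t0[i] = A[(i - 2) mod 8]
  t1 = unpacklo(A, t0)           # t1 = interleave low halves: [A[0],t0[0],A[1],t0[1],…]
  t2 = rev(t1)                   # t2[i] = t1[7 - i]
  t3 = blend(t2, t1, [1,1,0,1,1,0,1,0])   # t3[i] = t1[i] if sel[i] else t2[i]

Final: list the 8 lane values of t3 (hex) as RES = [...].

  t0: b8 da 4c 65 5b 8f 29 0b
  t1: 4c b8 65 da 5b 4c 8f 65
  t2: 65 8f 4c 5b da 65 b8 4c
  t3: 4c b8 4c da 5b 65 8f 4c

RES = [0x4c, 0xb8, 0x4c, 0xda, 0x5b, 0x65, 0x8f, 0x4c]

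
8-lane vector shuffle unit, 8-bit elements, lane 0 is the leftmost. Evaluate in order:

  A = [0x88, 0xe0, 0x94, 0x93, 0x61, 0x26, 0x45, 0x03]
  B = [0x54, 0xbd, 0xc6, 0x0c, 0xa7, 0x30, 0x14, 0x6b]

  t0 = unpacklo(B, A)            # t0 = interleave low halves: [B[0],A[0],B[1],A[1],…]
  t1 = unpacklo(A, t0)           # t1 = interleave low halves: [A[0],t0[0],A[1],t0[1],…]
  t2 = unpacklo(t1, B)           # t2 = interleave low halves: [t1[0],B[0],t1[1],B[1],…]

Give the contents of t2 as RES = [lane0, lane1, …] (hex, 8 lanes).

RES = [0x88, 0x54, 0x54, 0xbd, 0xe0, 0xc6, 0x88, 0x0c]

  t0: 54 88 bd e0 c6 94 0c 93
  t1: 88 54 e0 88 94 bd 93 e0
  t2: 88 54 54 bd e0 c6 88 0c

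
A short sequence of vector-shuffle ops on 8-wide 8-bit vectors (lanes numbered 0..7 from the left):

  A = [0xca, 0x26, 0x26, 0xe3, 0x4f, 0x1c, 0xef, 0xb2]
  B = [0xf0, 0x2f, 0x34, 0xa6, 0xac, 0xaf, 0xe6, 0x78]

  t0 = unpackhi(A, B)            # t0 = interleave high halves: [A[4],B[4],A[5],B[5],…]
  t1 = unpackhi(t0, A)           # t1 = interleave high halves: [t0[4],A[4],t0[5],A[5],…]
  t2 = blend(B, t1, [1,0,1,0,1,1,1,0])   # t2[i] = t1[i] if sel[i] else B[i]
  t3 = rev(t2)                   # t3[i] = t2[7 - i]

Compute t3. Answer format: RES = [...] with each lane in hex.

RES = [0x78, 0x78, 0xef, 0xb2, 0xa6, 0xe6, 0x2f, 0xef]

  t0: 4f ac 1c af ef e6 b2 78
  t1: ef 4f e6 1c b2 ef 78 b2
  t2: ef 2f e6 a6 b2 ef 78 78
  t3: 78 78 ef b2 a6 e6 2f ef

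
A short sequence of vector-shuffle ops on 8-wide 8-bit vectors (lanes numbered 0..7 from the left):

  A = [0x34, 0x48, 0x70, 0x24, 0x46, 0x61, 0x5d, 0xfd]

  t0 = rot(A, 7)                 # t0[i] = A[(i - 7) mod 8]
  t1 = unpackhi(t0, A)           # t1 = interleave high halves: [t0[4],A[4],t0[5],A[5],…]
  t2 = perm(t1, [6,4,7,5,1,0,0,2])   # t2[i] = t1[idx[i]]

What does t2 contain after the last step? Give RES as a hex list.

→ t0 |48|70|24|46|61|5d|fd|34|
→ t1 |61|46|5d|61|fd|5d|34|fd|
→ t2 |34|fd|fd|5d|46|61|61|5d|

RES = [ 0x34  0xfd  0xfd  0x5d  0x46  0x61  0x61  0x5d ]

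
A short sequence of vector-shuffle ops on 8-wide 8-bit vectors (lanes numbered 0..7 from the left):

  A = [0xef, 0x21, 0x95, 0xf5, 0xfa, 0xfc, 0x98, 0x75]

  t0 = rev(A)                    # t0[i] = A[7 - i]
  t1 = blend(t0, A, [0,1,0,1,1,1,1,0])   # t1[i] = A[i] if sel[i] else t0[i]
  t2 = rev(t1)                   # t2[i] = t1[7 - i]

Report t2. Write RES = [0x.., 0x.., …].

RES = [0xef, 0x98, 0xfc, 0xfa, 0xf5, 0xfc, 0x21, 0x75]

t0 = [0x75, 0x98, 0xfc, 0xfa, 0xf5, 0x95, 0x21, 0xef]
t1 = [0x75, 0x21, 0xfc, 0xf5, 0xfa, 0xfc, 0x98, 0xef]
t2 = [0xef, 0x98, 0xfc, 0xfa, 0xf5, 0xfc, 0x21, 0x75]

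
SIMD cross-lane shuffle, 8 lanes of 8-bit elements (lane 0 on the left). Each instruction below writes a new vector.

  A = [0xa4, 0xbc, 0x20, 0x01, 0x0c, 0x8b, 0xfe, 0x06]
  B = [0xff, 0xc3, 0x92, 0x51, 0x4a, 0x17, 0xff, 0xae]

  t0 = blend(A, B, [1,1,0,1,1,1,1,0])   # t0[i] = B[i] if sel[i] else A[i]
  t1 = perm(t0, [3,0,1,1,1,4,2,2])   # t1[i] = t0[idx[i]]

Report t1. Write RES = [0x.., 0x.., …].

RES = [0x51, 0xff, 0xc3, 0xc3, 0xc3, 0x4a, 0x20, 0x20]

→ t0 |ff|c3|20|51|4a|17|ff|06|
→ t1 |51|ff|c3|c3|c3|4a|20|20|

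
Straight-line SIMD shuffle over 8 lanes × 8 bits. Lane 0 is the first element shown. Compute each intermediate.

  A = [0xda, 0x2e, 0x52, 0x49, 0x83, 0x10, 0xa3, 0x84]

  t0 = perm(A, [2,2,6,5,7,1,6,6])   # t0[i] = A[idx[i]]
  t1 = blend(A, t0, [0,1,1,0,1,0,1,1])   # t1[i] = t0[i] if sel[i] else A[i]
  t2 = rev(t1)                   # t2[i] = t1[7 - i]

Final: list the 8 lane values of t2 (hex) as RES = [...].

RES = [0xa3, 0xa3, 0x10, 0x84, 0x49, 0xa3, 0x52, 0xda]

t0 = [0x52, 0x52, 0xa3, 0x10, 0x84, 0x2e, 0xa3, 0xa3]
t1 = [0xda, 0x52, 0xa3, 0x49, 0x84, 0x10, 0xa3, 0xa3]
t2 = [0xa3, 0xa3, 0x10, 0x84, 0x49, 0xa3, 0x52, 0xda]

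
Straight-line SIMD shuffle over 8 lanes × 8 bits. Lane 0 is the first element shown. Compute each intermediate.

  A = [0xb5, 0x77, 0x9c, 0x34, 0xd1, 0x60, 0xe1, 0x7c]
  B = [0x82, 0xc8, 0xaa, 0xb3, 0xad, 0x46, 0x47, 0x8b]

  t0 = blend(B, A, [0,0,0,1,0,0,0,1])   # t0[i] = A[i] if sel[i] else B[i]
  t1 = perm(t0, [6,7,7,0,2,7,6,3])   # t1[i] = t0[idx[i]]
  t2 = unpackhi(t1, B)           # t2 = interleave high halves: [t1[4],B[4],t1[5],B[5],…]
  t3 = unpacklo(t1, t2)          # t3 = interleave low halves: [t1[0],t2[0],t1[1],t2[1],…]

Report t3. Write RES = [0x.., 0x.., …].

t0 = [0x82, 0xc8, 0xaa, 0x34, 0xad, 0x46, 0x47, 0x7c]
t1 = [0x47, 0x7c, 0x7c, 0x82, 0xaa, 0x7c, 0x47, 0x34]
t2 = [0xaa, 0xad, 0x7c, 0x46, 0x47, 0x47, 0x34, 0x8b]
t3 = [0x47, 0xaa, 0x7c, 0xad, 0x7c, 0x7c, 0x82, 0x46]

RES = [0x47, 0xaa, 0x7c, 0xad, 0x7c, 0x7c, 0x82, 0x46]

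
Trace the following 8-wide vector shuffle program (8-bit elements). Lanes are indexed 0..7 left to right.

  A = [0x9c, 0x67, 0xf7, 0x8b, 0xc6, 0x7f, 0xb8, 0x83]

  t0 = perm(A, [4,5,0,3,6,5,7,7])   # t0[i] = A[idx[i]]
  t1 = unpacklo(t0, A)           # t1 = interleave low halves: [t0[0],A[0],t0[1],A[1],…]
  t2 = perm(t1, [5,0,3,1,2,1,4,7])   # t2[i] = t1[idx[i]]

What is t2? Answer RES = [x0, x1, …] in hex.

  t0: c6 7f 9c 8b b8 7f 83 83
  t1: c6 9c 7f 67 9c f7 8b 8b
  t2: f7 c6 67 9c 7f 9c 9c 8b

RES = [0xf7, 0xc6, 0x67, 0x9c, 0x7f, 0x9c, 0x9c, 0x8b]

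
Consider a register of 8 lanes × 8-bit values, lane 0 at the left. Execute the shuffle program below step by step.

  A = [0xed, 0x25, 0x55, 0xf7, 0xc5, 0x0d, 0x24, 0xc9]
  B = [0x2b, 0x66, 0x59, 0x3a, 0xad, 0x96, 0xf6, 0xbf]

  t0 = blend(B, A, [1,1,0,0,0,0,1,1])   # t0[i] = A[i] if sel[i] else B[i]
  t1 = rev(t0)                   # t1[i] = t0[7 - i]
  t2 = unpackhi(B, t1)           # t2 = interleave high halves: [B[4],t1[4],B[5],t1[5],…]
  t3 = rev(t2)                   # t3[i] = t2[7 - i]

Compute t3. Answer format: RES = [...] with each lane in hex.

t0 = [0xed, 0x25, 0x59, 0x3a, 0xad, 0x96, 0x24, 0xc9]
t1 = [0xc9, 0x24, 0x96, 0xad, 0x3a, 0x59, 0x25, 0xed]
t2 = [0xad, 0x3a, 0x96, 0x59, 0xf6, 0x25, 0xbf, 0xed]
t3 = [0xed, 0xbf, 0x25, 0xf6, 0x59, 0x96, 0x3a, 0xad]

RES = [0xed, 0xbf, 0x25, 0xf6, 0x59, 0x96, 0x3a, 0xad]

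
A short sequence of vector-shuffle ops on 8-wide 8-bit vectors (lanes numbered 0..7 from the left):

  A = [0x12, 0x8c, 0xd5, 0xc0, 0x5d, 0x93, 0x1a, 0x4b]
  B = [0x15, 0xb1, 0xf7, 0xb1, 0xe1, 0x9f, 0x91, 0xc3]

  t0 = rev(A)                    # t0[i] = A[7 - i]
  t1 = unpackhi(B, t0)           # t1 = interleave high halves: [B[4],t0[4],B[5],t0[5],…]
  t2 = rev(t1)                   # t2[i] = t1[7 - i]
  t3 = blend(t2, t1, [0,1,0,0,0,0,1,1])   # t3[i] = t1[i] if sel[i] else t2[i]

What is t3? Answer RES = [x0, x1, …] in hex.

RES = [0x12, 0xc0, 0x8c, 0x91, 0xd5, 0x9f, 0xc3, 0x12]

→ t0 |4b|1a|93|5d|c0|d5|8c|12|
→ t1 |e1|c0|9f|d5|91|8c|c3|12|
→ t2 |12|c3|8c|91|d5|9f|c0|e1|
→ t3 |12|c0|8c|91|d5|9f|c3|12|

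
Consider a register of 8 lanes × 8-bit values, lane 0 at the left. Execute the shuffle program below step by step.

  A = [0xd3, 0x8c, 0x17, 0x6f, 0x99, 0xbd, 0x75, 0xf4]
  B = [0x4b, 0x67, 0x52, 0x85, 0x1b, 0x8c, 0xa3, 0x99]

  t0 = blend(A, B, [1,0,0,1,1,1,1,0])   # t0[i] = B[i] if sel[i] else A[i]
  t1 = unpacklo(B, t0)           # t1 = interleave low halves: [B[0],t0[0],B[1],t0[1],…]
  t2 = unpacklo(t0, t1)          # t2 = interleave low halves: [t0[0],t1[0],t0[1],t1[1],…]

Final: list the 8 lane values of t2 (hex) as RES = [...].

  t0: 4b 8c 17 85 1b 8c a3 f4
  t1: 4b 4b 67 8c 52 17 85 85
  t2: 4b 4b 8c 4b 17 67 85 8c

RES = [ 0x4b  0x4b  0x8c  0x4b  0x17  0x67  0x85  0x8c ]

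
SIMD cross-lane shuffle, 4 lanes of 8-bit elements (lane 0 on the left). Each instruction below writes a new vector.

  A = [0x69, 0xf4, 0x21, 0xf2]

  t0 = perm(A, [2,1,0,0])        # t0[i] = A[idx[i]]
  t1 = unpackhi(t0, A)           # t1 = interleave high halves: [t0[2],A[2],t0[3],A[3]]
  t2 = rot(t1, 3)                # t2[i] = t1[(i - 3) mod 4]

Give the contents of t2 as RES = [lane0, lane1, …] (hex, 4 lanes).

  t0: 21 f4 69 69
  t1: 69 21 69 f2
  t2: 21 69 f2 69

RES = [ 0x21  0x69  0xf2  0x69 ]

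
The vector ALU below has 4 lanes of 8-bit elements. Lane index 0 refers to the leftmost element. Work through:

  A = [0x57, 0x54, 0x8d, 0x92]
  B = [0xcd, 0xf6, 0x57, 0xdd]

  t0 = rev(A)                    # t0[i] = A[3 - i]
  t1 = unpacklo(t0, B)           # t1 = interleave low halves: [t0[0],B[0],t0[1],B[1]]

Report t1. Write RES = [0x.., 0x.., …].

t0 = [0x92, 0x8d, 0x54, 0x57]
t1 = [0x92, 0xcd, 0x8d, 0xf6]

RES = [ 0x92  0xcd  0x8d  0xf6 ]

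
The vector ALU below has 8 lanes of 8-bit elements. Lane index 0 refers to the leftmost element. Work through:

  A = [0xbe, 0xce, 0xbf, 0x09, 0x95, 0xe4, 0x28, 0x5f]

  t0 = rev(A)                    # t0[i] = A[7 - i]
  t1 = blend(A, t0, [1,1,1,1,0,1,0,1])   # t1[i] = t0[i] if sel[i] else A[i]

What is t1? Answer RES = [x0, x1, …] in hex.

RES = [0x5f, 0x28, 0xe4, 0x95, 0x95, 0xbf, 0x28, 0xbe]

→ t0 |5f|28|e4|95|09|bf|ce|be|
→ t1 |5f|28|e4|95|95|bf|28|be|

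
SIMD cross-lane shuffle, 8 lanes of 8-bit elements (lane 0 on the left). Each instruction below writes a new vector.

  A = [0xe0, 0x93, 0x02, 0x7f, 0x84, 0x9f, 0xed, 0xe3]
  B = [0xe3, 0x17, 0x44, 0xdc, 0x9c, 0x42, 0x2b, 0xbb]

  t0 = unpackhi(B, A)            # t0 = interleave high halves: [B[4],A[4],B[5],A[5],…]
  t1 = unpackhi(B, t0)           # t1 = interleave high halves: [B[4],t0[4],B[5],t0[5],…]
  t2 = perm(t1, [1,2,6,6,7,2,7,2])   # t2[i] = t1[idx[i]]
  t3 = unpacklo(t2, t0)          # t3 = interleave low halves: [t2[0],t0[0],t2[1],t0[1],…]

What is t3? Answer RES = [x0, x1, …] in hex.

→ t0 |9c|84|42|9f|2b|ed|bb|e3|
→ t1 |9c|2b|42|ed|2b|bb|bb|e3|
→ t2 |2b|42|bb|bb|e3|42|e3|42|
→ t3 |2b|9c|42|84|bb|42|bb|9f|

RES = [ 0x2b  0x9c  0x42  0x84  0xbb  0x42  0xbb  0x9f ]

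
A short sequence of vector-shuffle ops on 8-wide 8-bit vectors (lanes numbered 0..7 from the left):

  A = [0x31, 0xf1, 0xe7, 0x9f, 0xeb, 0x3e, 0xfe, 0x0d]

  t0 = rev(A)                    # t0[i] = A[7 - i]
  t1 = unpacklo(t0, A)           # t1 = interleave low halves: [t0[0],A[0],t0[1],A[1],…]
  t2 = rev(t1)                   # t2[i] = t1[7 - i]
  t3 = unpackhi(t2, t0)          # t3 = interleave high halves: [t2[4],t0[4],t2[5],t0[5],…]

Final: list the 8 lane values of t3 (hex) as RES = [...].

→ t0 |0d|fe|3e|eb|9f|e7|f1|31|
→ t1 |0d|31|fe|f1|3e|e7|eb|9f|
→ t2 |9f|eb|e7|3e|f1|fe|31|0d|
→ t3 |f1|9f|fe|e7|31|f1|0d|31|

RES = [0xf1, 0x9f, 0xfe, 0xe7, 0x31, 0xf1, 0x0d, 0x31]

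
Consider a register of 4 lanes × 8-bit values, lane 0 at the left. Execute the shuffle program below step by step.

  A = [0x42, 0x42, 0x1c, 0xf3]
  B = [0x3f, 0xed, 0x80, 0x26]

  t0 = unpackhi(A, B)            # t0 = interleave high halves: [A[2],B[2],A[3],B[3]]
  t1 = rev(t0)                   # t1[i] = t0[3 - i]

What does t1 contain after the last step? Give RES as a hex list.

RES = [0x26, 0xf3, 0x80, 0x1c]

→ t0 |1c|80|f3|26|
→ t1 |26|f3|80|1c|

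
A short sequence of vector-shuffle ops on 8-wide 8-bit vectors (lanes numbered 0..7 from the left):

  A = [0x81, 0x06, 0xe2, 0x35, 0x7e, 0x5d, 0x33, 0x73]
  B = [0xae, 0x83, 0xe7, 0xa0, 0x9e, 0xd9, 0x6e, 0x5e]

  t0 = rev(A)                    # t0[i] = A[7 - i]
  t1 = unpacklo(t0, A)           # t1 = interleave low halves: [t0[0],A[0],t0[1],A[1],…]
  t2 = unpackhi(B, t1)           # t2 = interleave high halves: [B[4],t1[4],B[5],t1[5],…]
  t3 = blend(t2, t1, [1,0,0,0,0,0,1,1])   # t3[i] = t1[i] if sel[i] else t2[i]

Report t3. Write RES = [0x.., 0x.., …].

→ t0 |73|33|5d|7e|35|e2|06|81|
→ t1 |73|81|33|06|5d|e2|7e|35|
→ t2 |9e|5d|d9|e2|6e|7e|5e|35|
→ t3 |73|5d|d9|e2|6e|7e|7e|35|

RES = [0x73, 0x5d, 0xd9, 0xe2, 0x6e, 0x7e, 0x7e, 0x35]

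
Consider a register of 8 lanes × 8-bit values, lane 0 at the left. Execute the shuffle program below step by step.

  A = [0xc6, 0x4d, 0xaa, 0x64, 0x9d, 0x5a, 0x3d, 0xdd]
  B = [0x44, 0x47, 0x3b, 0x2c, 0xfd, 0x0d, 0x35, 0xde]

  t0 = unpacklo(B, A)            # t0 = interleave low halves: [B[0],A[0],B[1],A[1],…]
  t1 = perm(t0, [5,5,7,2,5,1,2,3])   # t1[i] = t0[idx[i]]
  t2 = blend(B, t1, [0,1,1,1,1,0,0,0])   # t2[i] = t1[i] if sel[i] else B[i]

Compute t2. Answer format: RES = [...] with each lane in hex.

RES = [0x44, 0xaa, 0x64, 0x47, 0xaa, 0x0d, 0x35, 0xde]

→ t0 |44|c6|47|4d|3b|aa|2c|64|
→ t1 |aa|aa|64|47|aa|c6|47|4d|
→ t2 |44|aa|64|47|aa|0d|35|de|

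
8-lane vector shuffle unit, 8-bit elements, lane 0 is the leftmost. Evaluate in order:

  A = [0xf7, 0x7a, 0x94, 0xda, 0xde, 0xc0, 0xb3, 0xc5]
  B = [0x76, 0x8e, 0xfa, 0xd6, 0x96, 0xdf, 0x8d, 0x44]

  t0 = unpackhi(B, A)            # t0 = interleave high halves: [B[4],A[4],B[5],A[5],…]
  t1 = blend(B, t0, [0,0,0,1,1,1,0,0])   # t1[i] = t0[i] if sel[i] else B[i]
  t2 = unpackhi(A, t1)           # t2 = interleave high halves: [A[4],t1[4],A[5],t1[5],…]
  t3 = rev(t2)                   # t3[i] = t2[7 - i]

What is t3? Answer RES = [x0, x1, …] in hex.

  t0: 96 de df c0 8d b3 44 c5
  t1: 76 8e fa c0 8d b3 8d 44
  t2: de 8d c0 b3 b3 8d c5 44
  t3: 44 c5 8d b3 b3 c0 8d de

RES = [0x44, 0xc5, 0x8d, 0xb3, 0xb3, 0xc0, 0x8d, 0xde]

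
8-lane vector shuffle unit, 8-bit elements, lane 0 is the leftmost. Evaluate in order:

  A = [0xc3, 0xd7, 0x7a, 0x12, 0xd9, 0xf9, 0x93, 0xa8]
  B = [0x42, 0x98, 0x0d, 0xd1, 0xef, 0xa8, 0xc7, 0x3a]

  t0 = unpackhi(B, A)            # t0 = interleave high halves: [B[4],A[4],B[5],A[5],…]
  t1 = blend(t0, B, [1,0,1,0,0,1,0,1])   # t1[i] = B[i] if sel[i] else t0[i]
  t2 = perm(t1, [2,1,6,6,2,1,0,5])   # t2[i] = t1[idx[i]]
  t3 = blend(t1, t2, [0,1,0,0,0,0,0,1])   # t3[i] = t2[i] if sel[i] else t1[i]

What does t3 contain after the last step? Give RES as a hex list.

  t0: ef d9 a8 f9 c7 93 3a a8
  t1: 42 d9 0d f9 c7 a8 3a 3a
  t2: 0d d9 3a 3a 0d d9 42 a8
  t3: 42 d9 0d f9 c7 a8 3a a8

RES = [ 0x42  0xd9  0x0d  0xf9  0xc7  0xa8  0x3a  0xa8 ]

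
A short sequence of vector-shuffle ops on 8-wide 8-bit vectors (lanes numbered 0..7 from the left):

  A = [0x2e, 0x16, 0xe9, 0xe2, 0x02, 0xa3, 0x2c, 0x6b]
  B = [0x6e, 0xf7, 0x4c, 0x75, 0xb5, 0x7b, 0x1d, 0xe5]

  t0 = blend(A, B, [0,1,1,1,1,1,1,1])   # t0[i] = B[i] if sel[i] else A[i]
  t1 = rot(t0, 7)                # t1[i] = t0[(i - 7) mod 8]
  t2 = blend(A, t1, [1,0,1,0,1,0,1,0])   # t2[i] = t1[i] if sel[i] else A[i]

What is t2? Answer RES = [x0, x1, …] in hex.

t0 = [0x2e, 0xf7, 0x4c, 0x75, 0xb5, 0x7b, 0x1d, 0xe5]
t1 = [0xf7, 0x4c, 0x75, 0xb5, 0x7b, 0x1d, 0xe5, 0x2e]
t2 = [0xf7, 0x16, 0x75, 0xe2, 0x7b, 0xa3, 0xe5, 0x6b]

RES = [0xf7, 0x16, 0x75, 0xe2, 0x7b, 0xa3, 0xe5, 0x6b]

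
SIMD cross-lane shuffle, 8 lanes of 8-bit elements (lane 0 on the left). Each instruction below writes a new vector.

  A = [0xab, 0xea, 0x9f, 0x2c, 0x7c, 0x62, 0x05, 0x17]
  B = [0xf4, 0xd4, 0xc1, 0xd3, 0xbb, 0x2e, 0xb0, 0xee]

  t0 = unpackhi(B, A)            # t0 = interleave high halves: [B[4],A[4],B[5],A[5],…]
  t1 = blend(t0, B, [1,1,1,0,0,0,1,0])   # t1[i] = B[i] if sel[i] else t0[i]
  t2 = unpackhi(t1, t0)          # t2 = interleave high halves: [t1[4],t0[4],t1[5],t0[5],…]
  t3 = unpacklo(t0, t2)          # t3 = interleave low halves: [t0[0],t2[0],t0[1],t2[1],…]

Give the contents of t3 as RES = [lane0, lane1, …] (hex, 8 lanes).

t0 = [0xbb, 0x7c, 0x2e, 0x62, 0xb0, 0x05, 0xee, 0x17]
t1 = [0xf4, 0xd4, 0xc1, 0x62, 0xb0, 0x05, 0xb0, 0x17]
t2 = [0xb0, 0xb0, 0x05, 0x05, 0xb0, 0xee, 0x17, 0x17]
t3 = [0xbb, 0xb0, 0x7c, 0xb0, 0x2e, 0x05, 0x62, 0x05]

RES = [0xbb, 0xb0, 0x7c, 0xb0, 0x2e, 0x05, 0x62, 0x05]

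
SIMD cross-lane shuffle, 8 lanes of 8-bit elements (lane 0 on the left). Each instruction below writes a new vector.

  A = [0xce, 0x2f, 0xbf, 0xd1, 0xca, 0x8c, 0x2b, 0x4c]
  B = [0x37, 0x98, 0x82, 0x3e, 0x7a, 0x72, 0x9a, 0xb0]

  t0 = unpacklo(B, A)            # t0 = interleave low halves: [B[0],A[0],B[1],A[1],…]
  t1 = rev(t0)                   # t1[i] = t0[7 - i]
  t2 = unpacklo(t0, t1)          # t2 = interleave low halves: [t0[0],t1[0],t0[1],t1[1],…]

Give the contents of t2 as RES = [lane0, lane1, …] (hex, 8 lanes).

t0 = [0x37, 0xce, 0x98, 0x2f, 0x82, 0xbf, 0x3e, 0xd1]
t1 = [0xd1, 0x3e, 0xbf, 0x82, 0x2f, 0x98, 0xce, 0x37]
t2 = [0x37, 0xd1, 0xce, 0x3e, 0x98, 0xbf, 0x2f, 0x82]

RES = [0x37, 0xd1, 0xce, 0x3e, 0x98, 0xbf, 0x2f, 0x82]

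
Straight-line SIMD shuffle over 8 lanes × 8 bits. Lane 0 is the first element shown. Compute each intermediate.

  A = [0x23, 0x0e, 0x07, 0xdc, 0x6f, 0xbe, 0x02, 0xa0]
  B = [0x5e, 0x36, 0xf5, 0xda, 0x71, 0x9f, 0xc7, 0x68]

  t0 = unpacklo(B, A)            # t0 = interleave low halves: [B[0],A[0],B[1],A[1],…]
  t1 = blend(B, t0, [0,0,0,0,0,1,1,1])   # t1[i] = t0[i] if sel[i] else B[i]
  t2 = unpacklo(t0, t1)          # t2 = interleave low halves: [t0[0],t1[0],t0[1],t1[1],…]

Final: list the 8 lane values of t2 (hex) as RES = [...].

RES = [ 0x5e  0x5e  0x23  0x36  0x36  0xf5  0x0e  0xda ]

→ t0 |5e|23|36|0e|f5|07|da|dc|
→ t1 |5e|36|f5|da|71|07|da|dc|
→ t2 |5e|5e|23|36|36|f5|0e|da|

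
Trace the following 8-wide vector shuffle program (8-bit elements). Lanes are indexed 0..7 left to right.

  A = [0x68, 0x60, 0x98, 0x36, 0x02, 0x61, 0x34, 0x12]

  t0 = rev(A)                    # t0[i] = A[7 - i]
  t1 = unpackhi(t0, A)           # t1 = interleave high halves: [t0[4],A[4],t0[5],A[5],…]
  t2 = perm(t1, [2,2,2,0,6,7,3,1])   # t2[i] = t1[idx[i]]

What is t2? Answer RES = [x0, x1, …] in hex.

  t0: 12 34 61 02 36 98 60 68
  t1: 36 02 98 61 60 34 68 12
  t2: 98 98 98 36 68 12 61 02

RES = [0x98, 0x98, 0x98, 0x36, 0x68, 0x12, 0x61, 0x02]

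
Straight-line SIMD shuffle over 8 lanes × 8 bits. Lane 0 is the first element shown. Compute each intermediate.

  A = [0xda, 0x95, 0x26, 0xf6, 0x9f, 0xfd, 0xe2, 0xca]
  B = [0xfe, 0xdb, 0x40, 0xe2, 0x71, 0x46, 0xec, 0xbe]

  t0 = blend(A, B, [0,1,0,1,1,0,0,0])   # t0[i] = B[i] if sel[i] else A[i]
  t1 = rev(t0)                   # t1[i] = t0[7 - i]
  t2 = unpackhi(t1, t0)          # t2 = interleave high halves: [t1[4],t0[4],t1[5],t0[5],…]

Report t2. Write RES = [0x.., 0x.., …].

  t0: da db 26 e2 71 fd e2 ca
  t1: ca e2 fd 71 e2 26 db da
  t2: e2 71 26 fd db e2 da ca

RES = [ 0xe2  0x71  0x26  0xfd  0xdb  0xe2  0xda  0xca ]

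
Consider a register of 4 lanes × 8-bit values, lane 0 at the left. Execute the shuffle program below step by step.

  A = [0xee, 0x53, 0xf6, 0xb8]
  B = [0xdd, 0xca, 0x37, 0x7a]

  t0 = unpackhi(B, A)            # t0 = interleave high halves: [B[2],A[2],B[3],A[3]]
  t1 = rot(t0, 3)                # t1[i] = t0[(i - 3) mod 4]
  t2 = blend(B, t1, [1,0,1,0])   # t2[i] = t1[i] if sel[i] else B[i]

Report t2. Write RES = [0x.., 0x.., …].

RES = [0xf6, 0xca, 0xb8, 0x7a]

→ t0 |37|f6|7a|b8|
→ t1 |f6|7a|b8|37|
→ t2 |f6|ca|b8|7a|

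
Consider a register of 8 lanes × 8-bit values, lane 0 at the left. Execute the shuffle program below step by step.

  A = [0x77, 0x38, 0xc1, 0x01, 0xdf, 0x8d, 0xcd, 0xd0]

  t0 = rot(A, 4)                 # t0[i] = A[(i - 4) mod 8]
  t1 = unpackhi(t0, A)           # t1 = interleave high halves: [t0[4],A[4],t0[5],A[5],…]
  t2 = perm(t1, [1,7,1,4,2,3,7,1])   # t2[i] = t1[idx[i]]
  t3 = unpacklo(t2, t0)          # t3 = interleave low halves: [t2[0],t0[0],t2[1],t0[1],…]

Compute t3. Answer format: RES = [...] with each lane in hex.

→ t0 |df|8d|cd|d0|77|38|c1|01|
→ t1 |77|df|38|8d|c1|cd|01|d0|
→ t2 |df|d0|df|c1|38|8d|d0|df|
→ t3 |df|df|d0|8d|df|cd|c1|d0|

RES = [0xdf, 0xdf, 0xd0, 0x8d, 0xdf, 0xcd, 0xc1, 0xd0]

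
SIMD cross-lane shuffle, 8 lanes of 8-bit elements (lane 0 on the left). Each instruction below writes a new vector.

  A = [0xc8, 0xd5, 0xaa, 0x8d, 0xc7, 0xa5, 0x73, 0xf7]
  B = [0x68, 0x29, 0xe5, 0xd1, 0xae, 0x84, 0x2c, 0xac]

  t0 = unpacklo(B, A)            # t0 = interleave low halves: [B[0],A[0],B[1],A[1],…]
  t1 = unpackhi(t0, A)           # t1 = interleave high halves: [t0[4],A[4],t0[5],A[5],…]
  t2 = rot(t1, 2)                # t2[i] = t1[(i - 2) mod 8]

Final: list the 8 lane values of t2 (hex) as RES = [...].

RES = [0x8d, 0xf7, 0xe5, 0xc7, 0xaa, 0xa5, 0xd1, 0x73]

t0 = [0x68, 0xc8, 0x29, 0xd5, 0xe5, 0xaa, 0xd1, 0x8d]
t1 = [0xe5, 0xc7, 0xaa, 0xa5, 0xd1, 0x73, 0x8d, 0xf7]
t2 = [0x8d, 0xf7, 0xe5, 0xc7, 0xaa, 0xa5, 0xd1, 0x73]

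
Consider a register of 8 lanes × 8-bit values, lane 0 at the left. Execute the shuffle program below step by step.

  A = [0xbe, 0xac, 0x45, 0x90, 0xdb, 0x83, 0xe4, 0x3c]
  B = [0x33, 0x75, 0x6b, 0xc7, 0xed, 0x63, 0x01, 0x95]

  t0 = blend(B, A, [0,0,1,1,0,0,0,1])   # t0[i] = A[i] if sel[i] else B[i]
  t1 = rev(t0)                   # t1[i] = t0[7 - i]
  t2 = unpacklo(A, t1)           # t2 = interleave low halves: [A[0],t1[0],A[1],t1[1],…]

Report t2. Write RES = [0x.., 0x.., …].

RES = [ 0xbe  0x3c  0xac  0x01  0x45  0x63  0x90  0xed ]

  t0: 33 75 45 90 ed 63 01 3c
  t1: 3c 01 63 ed 90 45 75 33
  t2: be 3c ac 01 45 63 90 ed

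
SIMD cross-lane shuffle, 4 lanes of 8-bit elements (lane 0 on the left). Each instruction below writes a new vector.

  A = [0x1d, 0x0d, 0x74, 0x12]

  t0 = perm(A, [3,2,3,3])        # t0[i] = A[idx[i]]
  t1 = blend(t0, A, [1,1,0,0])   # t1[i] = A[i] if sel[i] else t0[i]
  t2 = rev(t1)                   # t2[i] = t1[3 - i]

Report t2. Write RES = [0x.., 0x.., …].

t0 = [0x12, 0x74, 0x12, 0x12]
t1 = [0x1d, 0x0d, 0x12, 0x12]
t2 = [0x12, 0x12, 0x0d, 0x1d]

RES = [ 0x12  0x12  0x0d  0x1d ]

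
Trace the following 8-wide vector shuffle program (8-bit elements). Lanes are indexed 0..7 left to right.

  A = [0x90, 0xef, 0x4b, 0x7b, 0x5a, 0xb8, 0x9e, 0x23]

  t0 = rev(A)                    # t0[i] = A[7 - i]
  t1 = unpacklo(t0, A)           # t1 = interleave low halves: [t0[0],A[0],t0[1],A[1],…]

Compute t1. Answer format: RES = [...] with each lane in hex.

  t0: 23 9e b8 5a 7b 4b ef 90
  t1: 23 90 9e ef b8 4b 5a 7b

RES = [ 0x23  0x90  0x9e  0xef  0xb8  0x4b  0x5a  0x7b ]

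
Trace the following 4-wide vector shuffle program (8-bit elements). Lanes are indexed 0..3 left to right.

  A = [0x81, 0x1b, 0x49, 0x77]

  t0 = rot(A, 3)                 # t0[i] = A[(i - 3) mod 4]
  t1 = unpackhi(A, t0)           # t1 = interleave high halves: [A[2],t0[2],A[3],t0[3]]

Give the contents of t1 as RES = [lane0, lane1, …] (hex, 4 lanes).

→ t0 |1b|49|77|81|
→ t1 |49|77|77|81|

RES = [ 0x49  0x77  0x77  0x81 ]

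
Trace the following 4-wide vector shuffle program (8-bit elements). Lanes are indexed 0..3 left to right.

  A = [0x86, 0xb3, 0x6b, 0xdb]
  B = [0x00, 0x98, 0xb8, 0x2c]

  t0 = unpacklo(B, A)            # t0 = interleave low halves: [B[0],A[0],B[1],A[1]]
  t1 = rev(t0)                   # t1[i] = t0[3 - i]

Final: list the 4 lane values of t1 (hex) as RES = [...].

RES = [ 0xb3  0x98  0x86  0x00 ]

  t0: 00 86 98 b3
  t1: b3 98 86 00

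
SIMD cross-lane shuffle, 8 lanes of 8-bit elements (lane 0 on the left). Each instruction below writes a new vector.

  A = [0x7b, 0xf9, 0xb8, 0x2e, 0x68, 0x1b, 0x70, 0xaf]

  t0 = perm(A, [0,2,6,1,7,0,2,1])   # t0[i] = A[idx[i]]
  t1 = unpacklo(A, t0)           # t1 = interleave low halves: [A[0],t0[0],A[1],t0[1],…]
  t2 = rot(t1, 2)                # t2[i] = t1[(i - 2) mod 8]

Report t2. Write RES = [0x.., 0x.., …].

t0 = [0x7b, 0xb8, 0x70, 0xf9, 0xaf, 0x7b, 0xb8, 0xf9]
t1 = [0x7b, 0x7b, 0xf9, 0xb8, 0xb8, 0x70, 0x2e, 0xf9]
t2 = [0x2e, 0xf9, 0x7b, 0x7b, 0xf9, 0xb8, 0xb8, 0x70]

RES = [ 0x2e  0xf9  0x7b  0x7b  0xf9  0xb8  0xb8  0x70 ]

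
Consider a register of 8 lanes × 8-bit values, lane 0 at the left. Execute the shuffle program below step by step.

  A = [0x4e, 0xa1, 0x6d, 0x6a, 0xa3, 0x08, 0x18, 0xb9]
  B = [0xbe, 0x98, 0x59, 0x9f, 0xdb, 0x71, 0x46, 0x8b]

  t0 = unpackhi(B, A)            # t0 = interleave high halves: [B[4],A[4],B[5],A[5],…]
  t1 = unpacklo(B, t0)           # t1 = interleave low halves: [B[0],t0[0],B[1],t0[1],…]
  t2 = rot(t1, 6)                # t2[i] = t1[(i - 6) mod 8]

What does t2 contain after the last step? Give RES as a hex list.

t0 = [0xdb, 0xa3, 0x71, 0x08, 0x46, 0x18, 0x8b, 0xb9]
t1 = [0xbe, 0xdb, 0x98, 0xa3, 0x59, 0x71, 0x9f, 0x08]
t2 = [0x98, 0xa3, 0x59, 0x71, 0x9f, 0x08, 0xbe, 0xdb]

RES = [0x98, 0xa3, 0x59, 0x71, 0x9f, 0x08, 0xbe, 0xdb]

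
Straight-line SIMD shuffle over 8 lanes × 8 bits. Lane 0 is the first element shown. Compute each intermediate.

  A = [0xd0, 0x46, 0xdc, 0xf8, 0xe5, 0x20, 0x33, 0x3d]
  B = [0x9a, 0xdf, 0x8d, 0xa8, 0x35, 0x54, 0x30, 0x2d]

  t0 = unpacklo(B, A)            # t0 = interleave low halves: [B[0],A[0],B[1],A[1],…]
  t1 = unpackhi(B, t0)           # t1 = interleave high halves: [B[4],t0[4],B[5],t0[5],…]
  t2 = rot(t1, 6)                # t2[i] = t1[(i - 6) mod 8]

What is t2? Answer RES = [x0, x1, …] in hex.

  t0: 9a d0 df 46 8d dc a8 f8
  t1: 35 8d 54 dc 30 a8 2d f8
  t2: 54 dc 30 a8 2d f8 35 8d

RES = [ 0x54  0xdc  0x30  0xa8  0x2d  0xf8  0x35  0x8d ]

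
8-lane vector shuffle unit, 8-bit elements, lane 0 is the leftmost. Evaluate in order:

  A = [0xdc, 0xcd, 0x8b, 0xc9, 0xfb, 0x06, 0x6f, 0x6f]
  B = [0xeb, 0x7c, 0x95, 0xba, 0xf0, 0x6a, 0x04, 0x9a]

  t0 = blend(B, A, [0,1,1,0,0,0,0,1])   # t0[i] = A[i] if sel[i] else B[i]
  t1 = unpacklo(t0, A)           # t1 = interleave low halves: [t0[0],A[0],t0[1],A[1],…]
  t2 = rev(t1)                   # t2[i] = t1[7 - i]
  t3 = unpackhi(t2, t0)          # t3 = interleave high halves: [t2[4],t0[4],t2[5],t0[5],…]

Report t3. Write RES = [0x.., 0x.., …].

t0 = [0xeb, 0xcd, 0x8b, 0xba, 0xf0, 0x6a, 0x04, 0x6f]
t1 = [0xeb, 0xdc, 0xcd, 0xcd, 0x8b, 0x8b, 0xba, 0xc9]
t2 = [0xc9, 0xba, 0x8b, 0x8b, 0xcd, 0xcd, 0xdc, 0xeb]
t3 = [0xcd, 0xf0, 0xcd, 0x6a, 0xdc, 0x04, 0xeb, 0x6f]

RES = [ 0xcd  0xf0  0xcd  0x6a  0xdc  0x04  0xeb  0x6f ]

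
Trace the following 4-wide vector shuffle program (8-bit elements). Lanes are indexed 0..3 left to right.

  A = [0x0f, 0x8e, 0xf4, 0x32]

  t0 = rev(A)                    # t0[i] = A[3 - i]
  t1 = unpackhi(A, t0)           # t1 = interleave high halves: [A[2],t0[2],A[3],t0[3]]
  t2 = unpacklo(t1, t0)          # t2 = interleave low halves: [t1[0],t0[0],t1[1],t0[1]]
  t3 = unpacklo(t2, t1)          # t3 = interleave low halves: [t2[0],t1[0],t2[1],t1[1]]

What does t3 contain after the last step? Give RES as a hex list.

RES = [ 0xf4  0xf4  0x32  0x8e ]

  t0: 32 f4 8e 0f
  t1: f4 8e 32 0f
  t2: f4 32 8e f4
  t3: f4 f4 32 8e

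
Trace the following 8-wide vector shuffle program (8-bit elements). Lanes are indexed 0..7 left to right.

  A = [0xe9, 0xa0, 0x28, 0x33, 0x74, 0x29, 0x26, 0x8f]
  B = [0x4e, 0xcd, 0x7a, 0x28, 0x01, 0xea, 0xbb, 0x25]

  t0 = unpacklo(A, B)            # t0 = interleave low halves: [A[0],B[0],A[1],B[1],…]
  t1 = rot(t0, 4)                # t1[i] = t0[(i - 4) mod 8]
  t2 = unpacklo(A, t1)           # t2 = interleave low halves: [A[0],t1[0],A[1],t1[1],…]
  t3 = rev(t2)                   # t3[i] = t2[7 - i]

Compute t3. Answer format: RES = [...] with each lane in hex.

RES = [0x28, 0x33, 0x33, 0x28, 0x7a, 0xa0, 0x28, 0xe9]

t0 = [0xe9, 0x4e, 0xa0, 0xcd, 0x28, 0x7a, 0x33, 0x28]
t1 = [0x28, 0x7a, 0x33, 0x28, 0xe9, 0x4e, 0xa0, 0xcd]
t2 = [0xe9, 0x28, 0xa0, 0x7a, 0x28, 0x33, 0x33, 0x28]
t3 = [0x28, 0x33, 0x33, 0x28, 0x7a, 0xa0, 0x28, 0xe9]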